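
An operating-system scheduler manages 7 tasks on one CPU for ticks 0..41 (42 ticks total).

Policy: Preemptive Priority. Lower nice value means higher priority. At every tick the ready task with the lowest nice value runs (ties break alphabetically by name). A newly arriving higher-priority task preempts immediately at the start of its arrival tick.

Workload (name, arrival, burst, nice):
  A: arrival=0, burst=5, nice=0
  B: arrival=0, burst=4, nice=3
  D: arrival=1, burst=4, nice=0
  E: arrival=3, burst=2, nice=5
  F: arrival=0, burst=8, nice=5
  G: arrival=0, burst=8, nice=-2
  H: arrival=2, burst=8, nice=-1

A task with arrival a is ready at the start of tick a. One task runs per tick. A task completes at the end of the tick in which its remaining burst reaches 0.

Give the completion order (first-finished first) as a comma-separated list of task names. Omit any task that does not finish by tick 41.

t=0: ready={A,B,F,G} → run G
t=1: ready={A,B,D,F,G} → run G
t=2: ready={A,B,D,F,G,H} → run G
t=3: ready={A,B,D,E,F,G,H} → run G
t=4: ready={A,B,D,E,F,G,H} → run G
t=5: ready={A,B,D,E,F,G,H} → run G
t=6: ready={A,B,D,E,F,G,H} → run G
t=7: ready={A,B,D,E,F,G,H} → run G
t=8: ready={A,B,D,E,F,H} → run H
t=9: ready={A,B,D,E,F,H} → run H
t=10: ready={A,B,D,E,F,H} → run H
t=11: ready={A,B,D,E,F,H} → run H
t=12: ready={A,B,D,E,F,H} → run H
t=13: ready={A,B,D,E,F,H} → run H
t=14: ready={A,B,D,E,F,H} → run H
t=15: ready={A,B,D,E,F,H} → run H
t=16: ready={A,B,D,E,F} → run A
t=17: ready={A,B,D,E,F} → run A
t=18: ready={A,B,D,E,F} → run A
t=19: ready={A,B,D,E,F} → run A
t=20: ready={A,B,D,E,F} → run A
t=21: ready={B,D,E,F} → run D
t=22: ready={B,D,E,F} → run D
t=23: ready={B,D,E,F} → run D
t=24: ready={B,D,E,F} → run D
t=25: ready={B,E,F} → run B
t=26: ready={B,E,F} → run B
t=27: ready={B,E,F} → run B
t=28: ready={B,E,F} → run B
t=29: ready={E,F} → run E
t=30: ready={E,F} → run E
t=31: ready={F} → run F
t=32: ready={F} → run F
t=33: ready={F} → run F
t=34: ready={F} → run F
t=35: ready={F} → run F
t=36: ready={F} → run F
t=37: ready={F} → run F
t=38: ready={F} → run F
t=39: (idle)
t=40: (idle)
t=41: (idle)

completion order = G, H, A, D, B, E, F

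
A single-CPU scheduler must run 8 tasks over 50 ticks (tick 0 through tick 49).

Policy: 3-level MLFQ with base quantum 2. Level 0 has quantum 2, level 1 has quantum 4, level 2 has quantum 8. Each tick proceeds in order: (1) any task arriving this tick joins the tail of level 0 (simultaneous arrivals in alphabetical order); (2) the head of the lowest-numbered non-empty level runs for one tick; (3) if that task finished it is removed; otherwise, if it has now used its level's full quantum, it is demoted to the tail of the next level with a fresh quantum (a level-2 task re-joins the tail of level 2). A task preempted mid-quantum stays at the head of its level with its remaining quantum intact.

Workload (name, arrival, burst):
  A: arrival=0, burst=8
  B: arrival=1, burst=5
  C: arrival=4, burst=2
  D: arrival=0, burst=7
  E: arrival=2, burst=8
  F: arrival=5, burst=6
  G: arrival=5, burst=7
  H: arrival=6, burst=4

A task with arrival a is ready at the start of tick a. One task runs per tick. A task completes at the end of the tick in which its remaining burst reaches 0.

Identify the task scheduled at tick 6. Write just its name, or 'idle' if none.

running at tick 6 = E

t=0: L0/L1/L2 = AD/-/- → run A
t=1: L0/L1/L2 = ADB/-/- → run A
t=2: L0/L1/L2 = DBE/A/- → run D
t=3: L0/L1/L2 = DBE/A/- → run D
t=4: L0/L1/L2 = BEC/AD/- → run B
t=5: L0/L1/L2 = BECFG/AD/- → run B
t=6: L0/L1/L2 = ECFGH/ADB/- → run E
t=7: L0/L1/L2 = ECFGH/ADB/- → run E
t=8: L0/L1/L2 = CFGH/ADBE/- → run C
t=9: L0/L1/L2 = CFGH/ADBE/- → run C
t=10: L0/L1/L2 = FGH/ADBE/- → run F
t=11: L0/L1/L2 = FGH/ADBE/- → run F
t=12: L0/L1/L2 = GH/ADBEF/- → run G
t=13: L0/L1/L2 = GH/ADBEF/- → run G
t=14: L0/L1/L2 = H/ADBEFG/- → run H
t=15: L0/L1/L2 = H/ADBEFG/- → run H
t=16: L0/L1/L2 = -/ADBEFGH/- → run A
t=17: L0/L1/L2 = -/ADBEFGH/- → run A
t=18: L0/L1/L2 = -/ADBEFGH/- → run A
t=19: L0/L1/L2 = -/ADBEFGH/- → run A
t=20: L0/L1/L2 = -/DBEFGH/A → run D
t=21: L0/L1/L2 = -/DBEFGH/A → run D
t=22: L0/L1/L2 = -/DBEFGH/A → run D
t=23: L0/L1/L2 = -/DBEFGH/A → run D
t=24: L0/L1/L2 = -/BEFGH/AD → run B
t=25: L0/L1/L2 = -/BEFGH/AD → run B
t=26: L0/L1/L2 = -/BEFGH/AD → run B
t=27: L0/L1/L2 = -/EFGH/AD → run E
t=28: L0/L1/L2 = -/EFGH/AD → run E
t=29: L0/L1/L2 = -/EFGH/AD → run E
t=30: L0/L1/L2 = -/EFGH/AD → run E
t=31: L0/L1/L2 = -/FGH/ADE → run F
t=32: L0/L1/L2 = -/FGH/ADE → run F
t=33: L0/L1/L2 = -/FGH/ADE → run F
t=34: L0/L1/L2 = -/FGH/ADE → run F
t=35: L0/L1/L2 = -/GH/ADE → run G
t=36: L0/L1/L2 = -/GH/ADE → run G
t=37: L0/L1/L2 = -/GH/ADE → run G
t=38: L0/L1/L2 = -/GH/ADE → run G
t=39: L0/L1/L2 = -/H/ADEG → run H
t=40: L0/L1/L2 = -/H/ADEG → run H
t=41: L0/L1/L2 = -/-/ADEG → run A
t=42: L0/L1/L2 = -/-/ADEG → run A
t=43: L0/L1/L2 = -/-/DEG → run D
t=44: L0/L1/L2 = -/-/EG → run E
t=45: L0/L1/L2 = -/-/EG → run E
t=46: L0/L1/L2 = -/-/G → run G
t=47: (idle)
t=48: (idle)
t=49: (idle)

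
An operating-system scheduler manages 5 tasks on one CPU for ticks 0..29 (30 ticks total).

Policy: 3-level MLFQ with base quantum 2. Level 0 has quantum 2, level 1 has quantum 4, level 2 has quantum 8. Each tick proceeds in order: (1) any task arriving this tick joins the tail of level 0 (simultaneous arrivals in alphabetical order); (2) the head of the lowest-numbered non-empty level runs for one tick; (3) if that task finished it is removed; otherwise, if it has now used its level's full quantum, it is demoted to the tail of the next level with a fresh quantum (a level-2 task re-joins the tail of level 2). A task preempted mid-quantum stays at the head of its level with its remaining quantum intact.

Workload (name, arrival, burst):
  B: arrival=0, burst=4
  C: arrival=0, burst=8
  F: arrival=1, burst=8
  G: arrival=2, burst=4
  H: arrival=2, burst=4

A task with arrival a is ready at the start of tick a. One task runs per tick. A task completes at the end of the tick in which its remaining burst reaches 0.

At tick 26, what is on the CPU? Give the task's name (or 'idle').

t=0: L0/L1/L2 = BC/-/- → run B
t=1: L0/L1/L2 = BCF/-/- → run B
t=2: L0/L1/L2 = CFGH/B/- → run C
t=3: L0/L1/L2 = CFGH/B/- → run C
t=4: L0/L1/L2 = FGH/BC/- → run F
t=5: L0/L1/L2 = FGH/BC/- → run F
t=6: L0/L1/L2 = GH/BCF/- → run G
t=7: L0/L1/L2 = GH/BCF/- → run G
t=8: L0/L1/L2 = H/BCFG/- → run H
t=9: L0/L1/L2 = H/BCFG/- → run H
t=10: L0/L1/L2 = -/BCFGH/- → run B
t=11: L0/L1/L2 = -/BCFGH/- → run B
t=12: L0/L1/L2 = -/CFGH/- → run C
t=13: L0/L1/L2 = -/CFGH/- → run C
t=14: L0/L1/L2 = -/CFGH/- → run C
t=15: L0/L1/L2 = -/CFGH/- → run C
t=16: L0/L1/L2 = -/FGH/C → run F
t=17: L0/L1/L2 = -/FGH/C → run F
t=18: L0/L1/L2 = -/FGH/C → run F
t=19: L0/L1/L2 = -/FGH/C → run F
t=20: L0/L1/L2 = -/GH/CF → run G
t=21: L0/L1/L2 = -/GH/CF → run G
t=22: L0/L1/L2 = -/H/CF → run H
t=23: L0/L1/L2 = -/H/CF → run H
t=24: L0/L1/L2 = -/-/CF → run C
t=25: L0/L1/L2 = -/-/CF → run C
t=26: L0/L1/L2 = -/-/F → run F
t=27: L0/L1/L2 = -/-/F → run F
t=28: (idle)
t=29: (idle)

running at tick 26 = F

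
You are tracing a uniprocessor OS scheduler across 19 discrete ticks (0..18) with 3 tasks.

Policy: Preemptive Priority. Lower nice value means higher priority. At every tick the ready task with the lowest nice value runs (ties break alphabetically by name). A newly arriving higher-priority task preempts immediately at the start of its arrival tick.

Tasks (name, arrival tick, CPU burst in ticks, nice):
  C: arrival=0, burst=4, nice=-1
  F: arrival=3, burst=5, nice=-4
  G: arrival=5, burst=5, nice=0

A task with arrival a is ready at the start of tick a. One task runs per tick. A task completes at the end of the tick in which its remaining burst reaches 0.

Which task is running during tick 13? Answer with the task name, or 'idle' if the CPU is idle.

running at tick 13 = G

t=0: ready={C} → run C
t=1: ready={C} → run C
t=2: ready={C} → run C
t=3: ready={C,F} → run F
t=4: ready={C,F} → run F
t=5: ready={C,F,G} → run F
t=6: ready={C,F,G} → run F
t=7: ready={C,F,G} → run F
t=8: ready={C,G} → run C
t=9: ready={G} → run G
t=10: ready={G} → run G
t=11: ready={G} → run G
t=12: ready={G} → run G
t=13: ready={G} → run G
t=14: (idle)
t=15: (idle)
t=16: (idle)
t=17: (idle)
t=18: (idle)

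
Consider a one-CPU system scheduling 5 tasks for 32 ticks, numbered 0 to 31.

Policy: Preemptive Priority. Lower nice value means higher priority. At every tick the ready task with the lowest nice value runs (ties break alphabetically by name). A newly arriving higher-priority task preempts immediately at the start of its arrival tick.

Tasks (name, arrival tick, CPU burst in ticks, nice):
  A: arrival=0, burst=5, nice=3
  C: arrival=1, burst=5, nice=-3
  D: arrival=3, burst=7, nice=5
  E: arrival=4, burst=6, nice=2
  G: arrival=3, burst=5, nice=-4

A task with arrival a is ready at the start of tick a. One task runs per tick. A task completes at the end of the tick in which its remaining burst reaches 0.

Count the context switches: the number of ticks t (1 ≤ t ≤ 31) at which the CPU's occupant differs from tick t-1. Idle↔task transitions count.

t=0: ready={A} → run A
t=1: ready={A,C} → run C
t=2: ready={A,C} → run C
t=3: ready={A,C,D,G} → run G
t=4: ready={A,C,D,E,G} → run G
t=5: ready={A,C,D,E,G} → run G
t=6: ready={A,C,D,E,G} → run G
t=7: ready={A,C,D,E,G} → run G
t=8: ready={A,C,D,E} → run C
t=9: ready={A,C,D,E} → run C
t=10: ready={A,C,D,E} → run C
t=11: ready={A,D,E} → run E
t=12: ready={A,D,E} → run E
t=13: ready={A,D,E} → run E
t=14: ready={A,D,E} → run E
t=15: ready={A,D,E} → run E
t=16: ready={A,D,E} → run E
t=17: ready={A,D} → run A
t=18: ready={A,D} → run A
t=19: ready={A,D} → run A
t=20: ready={A,D} → run A
t=21: ready={D} → run D
t=22: ready={D} → run D
t=23: ready={D} → run D
t=24: ready={D} → run D
t=25: ready={D} → run D
t=26: ready={D} → run D
t=27: ready={D} → run D
t=28: (idle)
t=29: (idle)
t=30: (idle)
t=31: (idle)

context switches = 7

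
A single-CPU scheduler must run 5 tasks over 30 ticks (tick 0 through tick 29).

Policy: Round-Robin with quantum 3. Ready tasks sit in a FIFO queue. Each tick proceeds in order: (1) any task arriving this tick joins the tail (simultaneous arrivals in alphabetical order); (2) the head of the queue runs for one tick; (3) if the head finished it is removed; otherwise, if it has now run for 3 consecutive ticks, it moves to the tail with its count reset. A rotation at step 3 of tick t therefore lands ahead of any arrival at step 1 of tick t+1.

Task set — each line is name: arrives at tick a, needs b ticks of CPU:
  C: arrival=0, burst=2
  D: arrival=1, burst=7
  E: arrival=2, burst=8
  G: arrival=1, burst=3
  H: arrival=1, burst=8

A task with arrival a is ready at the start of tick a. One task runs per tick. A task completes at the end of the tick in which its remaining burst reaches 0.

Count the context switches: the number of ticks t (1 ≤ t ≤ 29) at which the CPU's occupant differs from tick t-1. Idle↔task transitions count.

context switches = 11

t=0: queue=[C] q_used=0 → run C
t=1: queue=[C,D,G,H] q_used=1 → run C
t=2: queue=[D,G,H,E] q_used=0 → run D
t=3: queue=[D,G,H,E] q_used=1 → run D
t=4: queue=[D,G,H,E] q_used=2 → run D
t=5: queue=[G,H,E,D] q_used=0 → run G
t=6: queue=[G,H,E,D] q_used=1 → run G
t=7: queue=[G,H,E,D] q_used=2 → run G
t=8: queue=[H,E,D] q_used=0 → run H
t=9: queue=[H,E,D] q_used=1 → run H
t=10: queue=[H,E,D] q_used=2 → run H
t=11: queue=[E,D,H] q_used=0 → run E
t=12: queue=[E,D,H] q_used=1 → run E
t=13: queue=[E,D,H] q_used=2 → run E
t=14: queue=[D,H,E] q_used=0 → run D
t=15: queue=[D,H,E] q_used=1 → run D
t=16: queue=[D,H,E] q_used=2 → run D
t=17: queue=[H,E,D] q_used=0 → run H
t=18: queue=[H,E,D] q_used=1 → run H
t=19: queue=[H,E,D] q_used=2 → run H
t=20: queue=[E,D,H] q_used=0 → run E
t=21: queue=[E,D,H] q_used=1 → run E
t=22: queue=[E,D,H] q_used=2 → run E
t=23: queue=[D,H,E] q_used=0 → run D
t=24: queue=[H,E] q_used=0 → run H
t=25: queue=[H,E] q_used=1 → run H
t=26: queue=[E] q_used=0 → run E
t=27: queue=[E] q_used=1 → run E
t=28: (idle)
t=29: (idle)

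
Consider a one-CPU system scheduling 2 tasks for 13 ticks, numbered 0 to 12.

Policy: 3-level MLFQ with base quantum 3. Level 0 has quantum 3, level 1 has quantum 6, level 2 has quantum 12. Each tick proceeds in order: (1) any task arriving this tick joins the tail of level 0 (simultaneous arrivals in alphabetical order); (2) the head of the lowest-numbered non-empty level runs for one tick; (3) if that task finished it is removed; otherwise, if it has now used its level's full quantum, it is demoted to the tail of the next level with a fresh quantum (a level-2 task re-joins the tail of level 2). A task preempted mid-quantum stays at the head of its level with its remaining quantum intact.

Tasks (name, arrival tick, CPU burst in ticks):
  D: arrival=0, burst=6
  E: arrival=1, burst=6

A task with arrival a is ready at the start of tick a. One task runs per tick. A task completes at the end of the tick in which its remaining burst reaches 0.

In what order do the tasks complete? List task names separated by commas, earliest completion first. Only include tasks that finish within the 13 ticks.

completion order = D, E

t=0: L0/L1/L2 = D/-/- → run D
t=1: L0/L1/L2 = DE/-/- → run D
t=2: L0/L1/L2 = DE/-/- → run D
t=3: L0/L1/L2 = E/D/- → run E
t=4: L0/L1/L2 = E/D/- → run E
t=5: L0/L1/L2 = E/D/- → run E
t=6: L0/L1/L2 = -/DE/- → run D
t=7: L0/L1/L2 = -/DE/- → run D
t=8: L0/L1/L2 = -/DE/- → run D
t=9: L0/L1/L2 = -/E/- → run E
t=10: L0/L1/L2 = -/E/- → run E
t=11: L0/L1/L2 = -/E/- → run E
t=12: (idle)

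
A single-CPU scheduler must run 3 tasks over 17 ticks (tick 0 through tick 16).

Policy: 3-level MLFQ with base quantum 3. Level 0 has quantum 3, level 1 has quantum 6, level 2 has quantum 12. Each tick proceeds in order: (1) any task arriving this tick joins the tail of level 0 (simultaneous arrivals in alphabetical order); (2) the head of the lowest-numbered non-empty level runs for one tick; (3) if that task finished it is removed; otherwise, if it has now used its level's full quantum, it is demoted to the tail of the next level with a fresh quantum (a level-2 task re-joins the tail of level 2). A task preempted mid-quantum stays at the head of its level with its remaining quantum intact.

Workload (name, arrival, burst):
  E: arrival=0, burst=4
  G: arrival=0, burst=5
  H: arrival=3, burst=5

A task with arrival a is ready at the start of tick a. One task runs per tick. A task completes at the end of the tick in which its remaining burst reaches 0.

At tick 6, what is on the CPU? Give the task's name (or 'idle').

t=0: L0/L1/L2 = EG/-/- → run E
t=1: L0/L1/L2 = EG/-/- → run E
t=2: L0/L1/L2 = EG/-/- → run E
t=3: L0/L1/L2 = GH/E/- → run G
t=4: L0/L1/L2 = GH/E/- → run G
t=5: L0/L1/L2 = GH/E/- → run G
t=6: L0/L1/L2 = H/EG/- → run H
t=7: L0/L1/L2 = H/EG/- → run H
t=8: L0/L1/L2 = H/EG/- → run H
t=9: L0/L1/L2 = -/EGH/- → run E
t=10: L0/L1/L2 = -/GH/- → run G
t=11: L0/L1/L2 = -/GH/- → run G
t=12: L0/L1/L2 = -/H/- → run H
t=13: L0/L1/L2 = -/H/- → run H
t=14: (idle)
t=15: (idle)
t=16: (idle)

running at tick 6 = H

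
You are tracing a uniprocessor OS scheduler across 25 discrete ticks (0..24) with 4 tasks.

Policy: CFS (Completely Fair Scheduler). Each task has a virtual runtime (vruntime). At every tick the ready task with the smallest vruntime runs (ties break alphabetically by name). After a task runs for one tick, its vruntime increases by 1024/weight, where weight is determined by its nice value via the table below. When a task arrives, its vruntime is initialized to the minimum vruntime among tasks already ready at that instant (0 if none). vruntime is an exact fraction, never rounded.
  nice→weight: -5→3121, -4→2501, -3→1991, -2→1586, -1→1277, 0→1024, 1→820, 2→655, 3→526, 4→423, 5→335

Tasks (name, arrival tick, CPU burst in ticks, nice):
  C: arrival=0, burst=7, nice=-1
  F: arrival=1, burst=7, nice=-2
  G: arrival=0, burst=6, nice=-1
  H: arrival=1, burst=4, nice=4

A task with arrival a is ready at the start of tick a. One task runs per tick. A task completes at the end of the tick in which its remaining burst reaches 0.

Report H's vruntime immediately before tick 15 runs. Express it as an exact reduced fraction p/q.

t=0: vr[C=0 G=0] → run C
t=1: vr[C=1024/1277 F=0 G=0 H=0] → run F
t=2: vr[C=1024/1277 F=512/793 G=0 H=0] → run G
t=3: vr[C=1024/1277 F=512/793 G=1024/1277 H=0] → run H
t=4: vr[C=1024/1277 F=512/793 G=1024/1277 H=1024/423] → run F
t=5: vr[C=1024/1277 F=1024/793 G=1024/1277 H=1024/423] → run C
t=6: vr[C=2048/1277 F=1024/793 G=1024/1277 H=1024/423] → run G
t=7: vr[C=2048/1277 F=1024/793 G=2048/1277 H=1024/423] → run F
t=8: vr[C=2048/1277 F=1536/793 G=2048/1277 H=1024/423] → run C
t=9: vr[C=3072/1277 F=1536/793 G=2048/1277 H=1024/423] → run G
t=10: vr[C=3072/1277 F=1536/793 G=3072/1277 H=1024/423] → run F
t=11: vr[C=3072/1277 F=2048/793 G=3072/1277 H=1024/423] → run C
t=12: vr[C=4096/1277 F=2048/793 G=3072/1277 H=1024/423] → run G
t=13: vr[C=4096/1277 F=2048/793 G=4096/1277 H=1024/423] → run H
t=14: vr[C=4096/1277 F=2048/793 G=4096/1277 H=2048/423] → run F
t=15: vr[C=4096/1277 F=2560/793 G=4096/1277 H=2048/423] → run C
t=16: vr[C=5120/1277 F=2560/793 G=4096/1277 H=2048/423] → run G
t=17: vr[C=5120/1277 F=2560/793 G=5120/1277 H=2048/423] → run F
t=18: vr[C=5120/1277 F=3072/793 G=5120/1277 H=2048/423] → run F
t=19: vr[C=5120/1277 G=5120/1277 H=2048/423] → run C
t=20: vr[C=6144/1277 G=5120/1277 H=2048/423] → run G
t=21: vr[C=6144/1277 H=2048/423] → run C
t=22: vr[H=2048/423] → run H
t=23: vr[H=1024/141] → run H
t=24: (idle)

vruntime(H, start of tick 15) = 2048/423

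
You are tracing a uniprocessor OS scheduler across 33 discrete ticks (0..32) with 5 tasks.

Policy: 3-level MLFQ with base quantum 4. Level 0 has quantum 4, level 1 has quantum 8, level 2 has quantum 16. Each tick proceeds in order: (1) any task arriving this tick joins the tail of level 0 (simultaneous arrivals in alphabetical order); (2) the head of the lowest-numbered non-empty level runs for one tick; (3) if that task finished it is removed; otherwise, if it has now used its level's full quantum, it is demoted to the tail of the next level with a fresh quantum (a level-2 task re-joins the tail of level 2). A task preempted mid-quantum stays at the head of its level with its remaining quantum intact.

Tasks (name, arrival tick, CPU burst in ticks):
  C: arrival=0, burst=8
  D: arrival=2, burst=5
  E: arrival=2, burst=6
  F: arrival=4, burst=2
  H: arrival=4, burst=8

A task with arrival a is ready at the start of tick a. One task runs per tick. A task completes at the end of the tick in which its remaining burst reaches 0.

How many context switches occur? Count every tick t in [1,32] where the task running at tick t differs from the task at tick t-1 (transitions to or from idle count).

context switches = 9

t=0: L0/L1/L2 = C/-/- → run C
t=1: L0/L1/L2 = C/-/- → run C
t=2: L0/L1/L2 = CDE/-/- → run C
t=3: L0/L1/L2 = CDE/-/- → run C
t=4: L0/L1/L2 = DEFH/C/- → run D
t=5: L0/L1/L2 = DEFH/C/- → run D
t=6: L0/L1/L2 = DEFH/C/- → run D
t=7: L0/L1/L2 = DEFH/C/- → run D
t=8: L0/L1/L2 = EFH/CD/- → run E
t=9: L0/L1/L2 = EFH/CD/- → run E
t=10: L0/L1/L2 = EFH/CD/- → run E
t=11: L0/L1/L2 = EFH/CD/- → run E
t=12: L0/L1/L2 = FH/CDE/- → run F
t=13: L0/L1/L2 = FH/CDE/- → run F
t=14: L0/L1/L2 = H/CDE/- → run H
t=15: L0/L1/L2 = H/CDE/- → run H
t=16: L0/L1/L2 = H/CDE/- → run H
t=17: L0/L1/L2 = H/CDE/- → run H
t=18: L0/L1/L2 = -/CDEH/- → run C
t=19: L0/L1/L2 = -/CDEH/- → run C
t=20: L0/L1/L2 = -/CDEH/- → run C
t=21: L0/L1/L2 = -/CDEH/- → run C
t=22: L0/L1/L2 = -/DEH/- → run D
t=23: L0/L1/L2 = -/EH/- → run E
t=24: L0/L1/L2 = -/EH/- → run E
t=25: L0/L1/L2 = -/H/- → run H
t=26: L0/L1/L2 = -/H/- → run H
t=27: L0/L1/L2 = -/H/- → run H
t=28: L0/L1/L2 = -/H/- → run H
t=29: (idle)
t=30: (idle)
t=31: (idle)
t=32: (idle)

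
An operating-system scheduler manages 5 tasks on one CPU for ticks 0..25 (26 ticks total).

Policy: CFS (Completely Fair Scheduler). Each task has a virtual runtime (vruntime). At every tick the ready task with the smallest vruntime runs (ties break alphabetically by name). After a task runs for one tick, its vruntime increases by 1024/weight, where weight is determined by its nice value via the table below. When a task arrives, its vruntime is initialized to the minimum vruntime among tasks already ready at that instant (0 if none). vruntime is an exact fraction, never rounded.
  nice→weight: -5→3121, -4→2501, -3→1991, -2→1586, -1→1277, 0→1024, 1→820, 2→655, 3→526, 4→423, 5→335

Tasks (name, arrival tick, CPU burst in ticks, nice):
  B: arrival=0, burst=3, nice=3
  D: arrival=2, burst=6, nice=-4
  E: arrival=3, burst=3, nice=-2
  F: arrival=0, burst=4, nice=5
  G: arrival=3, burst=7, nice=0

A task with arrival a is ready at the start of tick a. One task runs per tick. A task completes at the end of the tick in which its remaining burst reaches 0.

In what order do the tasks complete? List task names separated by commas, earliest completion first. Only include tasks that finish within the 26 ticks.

t=0: vr[B=0 F=0] → run B
t=1: vr[B=512/263 F=0] → run F
t=2: vr[B=512/263 D=512/263 F=1024/335] → run B
t=3: vr[B=1024/263 D=512/263 E=512/263 F=1024/335 G=512/263] → run D
t=4: vr[B=1024/263 D=1549824/657763 E=512/263 F=1024/335 G=512/263] → run E
t=5: vr[B=1024/263 D=1549824/657763 E=540672/208559 F=1024/335 G=512/263] → run G
t=6: vr[B=1024/263 D=1549824/657763 E=540672/208559 F=1024/335 G=775/263] → run D
t=7: vr[B=1024/263 D=1819136/657763 E=540672/208559 F=1024/335 G=775/263] → run E
t=8: vr[B=1024/263 D=1819136/657763 E=675328/208559 F=1024/335 G=775/263] → run D
t=9: vr[B=1024/263 D=2088448/657763 E=675328/208559 F=1024/335 G=775/263] → run G
t=10: vr[B=1024/263 D=2088448/657763 E=675328/208559 F=1024/335 G=1038/263] → run F
t=11: vr[B=1024/263 D=2088448/657763 E=675328/208559 F=2048/335 G=1038/263] → run D
t=12: vr[B=1024/263 D=2357760/657763 E=675328/208559 F=2048/335 G=1038/263] → run E
t=13: vr[B=1024/263 D=2357760/657763 F=2048/335 G=1038/263] → run D
t=14: vr[B=1024/263 D=2627072/657763 F=2048/335 G=1038/263] → run B
t=15: vr[D=2627072/657763 F=2048/335 G=1038/263] → run G
t=16: vr[D=2627072/657763 F=2048/335 G=1301/263] → run D
t=17: vr[F=2048/335 G=1301/263] → run G
t=18: vr[F=2048/335 G=1564/263] → run G
t=19: vr[F=2048/335 G=1827/263] → run F
t=20: vr[F=3072/335 G=1827/263] → run G
t=21: vr[F=3072/335 G=2090/263] → run G
t=22: vr[F=3072/335] → run F
t=23: (idle)
t=24: (idle)
t=25: (idle)

completion order = E, B, D, G, F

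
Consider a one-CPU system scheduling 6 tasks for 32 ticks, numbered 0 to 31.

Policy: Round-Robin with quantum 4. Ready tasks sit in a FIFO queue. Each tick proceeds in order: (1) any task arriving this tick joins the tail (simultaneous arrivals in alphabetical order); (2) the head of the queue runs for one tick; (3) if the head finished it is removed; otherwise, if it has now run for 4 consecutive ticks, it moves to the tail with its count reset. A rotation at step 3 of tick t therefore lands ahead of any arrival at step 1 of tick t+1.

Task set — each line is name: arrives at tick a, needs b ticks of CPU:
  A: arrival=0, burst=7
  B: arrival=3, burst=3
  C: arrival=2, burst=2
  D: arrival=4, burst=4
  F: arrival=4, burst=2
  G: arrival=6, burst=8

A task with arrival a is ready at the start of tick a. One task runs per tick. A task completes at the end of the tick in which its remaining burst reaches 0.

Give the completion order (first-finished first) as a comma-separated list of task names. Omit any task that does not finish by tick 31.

completion order = C, B, A, D, F, G

t=0: queue=[A] q_used=0 → run A
t=1: queue=[A] q_used=1 → run A
t=2: queue=[A,C] q_used=2 → run A
t=3: queue=[A,C,B] q_used=3 → run A
t=4: queue=[C,B,A,D,F] q_used=0 → run C
t=5: queue=[C,B,A,D,F] q_used=1 → run C
t=6: queue=[B,A,D,F,G] q_used=0 → run B
t=7: queue=[B,A,D,F,G] q_used=1 → run B
t=8: queue=[B,A,D,F,G] q_used=2 → run B
t=9: queue=[A,D,F,G] q_used=0 → run A
t=10: queue=[A,D,F,G] q_used=1 → run A
t=11: queue=[A,D,F,G] q_used=2 → run A
t=12: queue=[D,F,G] q_used=0 → run D
t=13: queue=[D,F,G] q_used=1 → run D
t=14: queue=[D,F,G] q_used=2 → run D
t=15: queue=[D,F,G] q_used=3 → run D
t=16: queue=[F,G] q_used=0 → run F
t=17: queue=[F,G] q_used=1 → run F
t=18: queue=[G] q_used=0 → run G
t=19: queue=[G] q_used=1 → run G
t=20: queue=[G] q_used=2 → run G
t=21: queue=[G] q_used=3 → run G
t=22: queue=[G] q_used=0 → run G
t=23: queue=[G] q_used=1 → run G
t=24: queue=[G] q_used=2 → run G
t=25: queue=[G] q_used=3 → run G
t=26: (idle)
t=27: (idle)
t=28: (idle)
t=29: (idle)
t=30: (idle)
t=31: (idle)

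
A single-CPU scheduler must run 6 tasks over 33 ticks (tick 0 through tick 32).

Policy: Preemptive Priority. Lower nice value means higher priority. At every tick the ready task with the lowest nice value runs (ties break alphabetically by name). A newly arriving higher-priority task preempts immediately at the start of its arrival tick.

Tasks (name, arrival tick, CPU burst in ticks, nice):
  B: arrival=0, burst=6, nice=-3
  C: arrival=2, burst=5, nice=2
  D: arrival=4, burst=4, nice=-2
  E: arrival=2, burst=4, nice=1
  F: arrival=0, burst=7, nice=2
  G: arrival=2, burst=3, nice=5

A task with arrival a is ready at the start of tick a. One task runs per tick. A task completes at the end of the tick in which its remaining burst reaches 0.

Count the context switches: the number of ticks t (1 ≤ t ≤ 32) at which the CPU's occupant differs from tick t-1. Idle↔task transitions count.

context switches = 6

t=0: ready={B,F} → run B
t=1: ready={B,F} → run B
t=2: ready={B,C,E,F,G} → run B
t=3: ready={B,C,E,F,G} → run B
t=4: ready={B,C,D,E,F,G} → run B
t=5: ready={B,C,D,E,F,G} → run B
t=6: ready={C,D,E,F,G} → run D
t=7: ready={C,D,E,F,G} → run D
t=8: ready={C,D,E,F,G} → run D
t=9: ready={C,D,E,F,G} → run D
t=10: ready={C,E,F,G} → run E
t=11: ready={C,E,F,G} → run E
t=12: ready={C,E,F,G} → run E
t=13: ready={C,E,F,G} → run E
t=14: ready={C,F,G} → run C
t=15: ready={C,F,G} → run C
t=16: ready={C,F,G} → run C
t=17: ready={C,F,G} → run C
t=18: ready={C,F,G} → run C
t=19: ready={F,G} → run F
t=20: ready={F,G} → run F
t=21: ready={F,G} → run F
t=22: ready={F,G} → run F
t=23: ready={F,G} → run F
t=24: ready={F,G} → run F
t=25: ready={F,G} → run F
t=26: ready={G} → run G
t=27: ready={G} → run G
t=28: ready={G} → run G
t=29: (idle)
t=30: (idle)
t=31: (idle)
t=32: (idle)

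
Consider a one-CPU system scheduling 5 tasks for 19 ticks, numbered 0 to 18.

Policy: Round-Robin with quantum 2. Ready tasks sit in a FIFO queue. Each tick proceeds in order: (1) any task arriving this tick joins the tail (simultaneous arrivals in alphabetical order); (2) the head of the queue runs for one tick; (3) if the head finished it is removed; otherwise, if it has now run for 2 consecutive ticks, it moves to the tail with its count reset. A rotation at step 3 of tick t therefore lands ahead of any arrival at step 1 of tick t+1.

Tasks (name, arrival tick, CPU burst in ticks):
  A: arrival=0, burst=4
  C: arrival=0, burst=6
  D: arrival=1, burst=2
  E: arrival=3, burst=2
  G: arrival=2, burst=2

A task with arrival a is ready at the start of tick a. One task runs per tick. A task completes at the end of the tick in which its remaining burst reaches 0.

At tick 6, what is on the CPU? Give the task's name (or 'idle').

t=0: queue=[A,C] q_used=0 → run A
t=1: queue=[A,C,D] q_used=1 → run A
t=2: queue=[C,D,A,G] q_used=0 → run C
t=3: queue=[C,D,A,G,E] q_used=1 → run C
t=4: queue=[D,A,G,E,C] q_used=0 → run D
t=5: queue=[D,A,G,E,C] q_used=1 → run D
t=6: queue=[A,G,E,C] q_used=0 → run A
t=7: queue=[A,G,E,C] q_used=1 → run A
t=8: queue=[G,E,C] q_used=0 → run G
t=9: queue=[G,E,C] q_used=1 → run G
t=10: queue=[E,C] q_used=0 → run E
t=11: queue=[E,C] q_used=1 → run E
t=12: queue=[C] q_used=0 → run C
t=13: queue=[C] q_used=1 → run C
t=14: queue=[C] q_used=0 → run C
t=15: queue=[C] q_used=1 → run C
t=16: (idle)
t=17: (idle)
t=18: (idle)

running at tick 6 = A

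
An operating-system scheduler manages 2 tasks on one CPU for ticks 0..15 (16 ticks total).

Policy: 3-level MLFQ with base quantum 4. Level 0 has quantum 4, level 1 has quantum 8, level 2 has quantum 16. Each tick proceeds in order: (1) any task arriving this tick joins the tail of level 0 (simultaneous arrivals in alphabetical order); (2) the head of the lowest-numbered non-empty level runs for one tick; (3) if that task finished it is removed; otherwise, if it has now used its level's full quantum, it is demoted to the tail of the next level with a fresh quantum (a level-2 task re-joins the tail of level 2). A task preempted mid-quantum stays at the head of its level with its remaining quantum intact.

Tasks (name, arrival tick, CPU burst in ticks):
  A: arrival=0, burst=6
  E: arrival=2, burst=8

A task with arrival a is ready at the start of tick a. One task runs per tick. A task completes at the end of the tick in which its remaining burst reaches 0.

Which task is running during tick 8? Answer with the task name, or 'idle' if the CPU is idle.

t=0: L0/L1/L2 = A/-/- → run A
t=1: L0/L1/L2 = A/-/- → run A
t=2: L0/L1/L2 = AE/-/- → run A
t=3: L0/L1/L2 = AE/-/- → run A
t=4: L0/L1/L2 = E/A/- → run E
t=5: L0/L1/L2 = E/A/- → run E
t=6: L0/L1/L2 = E/A/- → run E
t=7: L0/L1/L2 = E/A/- → run E
t=8: L0/L1/L2 = -/AE/- → run A
t=9: L0/L1/L2 = -/AE/- → run A
t=10: L0/L1/L2 = -/E/- → run E
t=11: L0/L1/L2 = -/E/- → run E
t=12: L0/L1/L2 = -/E/- → run E
t=13: L0/L1/L2 = -/E/- → run E
t=14: (idle)
t=15: (idle)

running at tick 8 = A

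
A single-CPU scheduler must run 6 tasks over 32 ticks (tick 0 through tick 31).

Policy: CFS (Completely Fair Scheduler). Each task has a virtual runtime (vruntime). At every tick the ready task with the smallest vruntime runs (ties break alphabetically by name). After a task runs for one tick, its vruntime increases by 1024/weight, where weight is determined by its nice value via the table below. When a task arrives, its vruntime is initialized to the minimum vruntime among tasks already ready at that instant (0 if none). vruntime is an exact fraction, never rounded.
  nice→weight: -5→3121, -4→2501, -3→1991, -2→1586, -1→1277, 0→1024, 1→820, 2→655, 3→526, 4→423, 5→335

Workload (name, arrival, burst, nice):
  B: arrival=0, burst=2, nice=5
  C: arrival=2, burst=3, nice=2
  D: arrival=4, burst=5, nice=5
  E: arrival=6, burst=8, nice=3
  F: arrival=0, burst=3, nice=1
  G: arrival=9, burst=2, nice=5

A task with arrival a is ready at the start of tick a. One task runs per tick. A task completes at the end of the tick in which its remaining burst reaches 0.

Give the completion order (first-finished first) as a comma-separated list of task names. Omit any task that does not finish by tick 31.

t=0: vr[B=0 F=0] → run B
t=1: vr[B=1024/335 F=0] → run F
t=2: vr[B=1024/335 C=256/205 F=256/205] → run C
t=3: vr[B=1024/335 C=15104/5371 F=256/205] → run F
t=4: vr[B=1024/335 C=15104/5371 D=512/205 F=512/205] → run D
t=5: vr[B=1024/335 C=15104/5371 D=76288/13735 F=512/205] → run F
t=6: vr[B=1024/335 C=15104/5371 D=76288/13735 E=15104/5371] → run C
t=7: vr[B=1024/335 C=117504/26855 D=76288/13735 E=15104/5371] → run E
t=8: vr[B=1024/335 C=117504/26855 D=76288/13735 E=6722304/1412573] → run B
t=9: vr[C=117504/26855 D=76288/13735 E=6722304/1412573 G=117504/26855] → run C
t=10: vr[D=76288/13735 E=6722304/1412573 G=117504/26855] → run G
t=11: vr[D=76288/13735 E=6722304/1412573 G=13372672/1799285] → run E
t=12: vr[D=76288/13735 E=9472256/1412573 G=13372672/1799285] → run D
t=13: vr[D=118272/13735 E=9472256/1412573 G=13372672/1799285] → run E
t=14: vr[D=118272/13735 E=12222208/1412573 G=13372672/1799285] → run G
t=15: vr[D=118272/13735 E=12222208/1412573] → run D
t=16: vr[D=160256/13735 E=12222208/1412573] → run E
t=17: vr[D=160256/13735 E=14972160/1412573] → run E
t=18: vr[D=160256/13735 E=17722112/1412573] → run D
t=19: vr[D=40448/2747 E=17722112/1412573] → run E
t=20: vr[D=40448/2747 E=20472064/1412573] → run E
t=21: vr[D=40448/2747 E=23222016/1412573] → run D
t=22: vr[E=23222016/1412573] → run E
t=23: (idle)
t=24: (idle)
t=25: (idle)
t=26: (idle)
t=27: (idle)
t=28: (idle)
t=29: (idle)
t=30: (idle)
t=31: (idle)

completion order = F, B, C, G, D, E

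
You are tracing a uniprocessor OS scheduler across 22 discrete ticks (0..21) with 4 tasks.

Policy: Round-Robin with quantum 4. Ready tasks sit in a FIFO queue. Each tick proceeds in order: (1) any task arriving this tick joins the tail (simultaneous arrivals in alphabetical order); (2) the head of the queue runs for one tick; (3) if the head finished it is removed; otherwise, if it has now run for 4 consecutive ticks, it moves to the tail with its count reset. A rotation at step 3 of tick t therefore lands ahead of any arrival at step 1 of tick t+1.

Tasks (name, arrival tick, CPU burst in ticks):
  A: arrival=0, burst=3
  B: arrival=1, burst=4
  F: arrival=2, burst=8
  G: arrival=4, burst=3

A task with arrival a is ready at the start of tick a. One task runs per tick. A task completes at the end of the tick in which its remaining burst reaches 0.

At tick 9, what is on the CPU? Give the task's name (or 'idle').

running at tick 9 = F

t=0: queue=[A] q_used=0 → run A
t=1: queue=[A,B] q_used=1 → run A
t=2: queue=[A,B,F] q_used=2 → run A
t=3: queue=[B,F] q_used=0 → run B
t=4: queue=[B,F,G] q_used=1 → run B
t=5: queue=[B,F,G] q_used=2 → run B
t=6: queue=[B,F,G] q_used=3 → run B
t=7: queue=[F,G] q_used=0 → run F
t=8: queue=[F,G] q_used=1 → run F
t=9: queue=[F,G] q_used=2 → run F
t=10: queue=[F,G] q_used=3 → run F
t=11: queue=[G,F] q_used=0 → run G
t=12: queue=[G,F] q_used=1 → run G
t=13: queue=[G,F] q_used=2 → run G
t=14: queue=[F] q_used=0 → run F
t=15: queue=[F] q_used=1 → run F
t=16: queue=[F] q_used=2 → run F
t=17: queue=[F] q_used=3 → run F
t=18: (idle)
t=19: (idle)
t=20: (idle)
t=21: (idle)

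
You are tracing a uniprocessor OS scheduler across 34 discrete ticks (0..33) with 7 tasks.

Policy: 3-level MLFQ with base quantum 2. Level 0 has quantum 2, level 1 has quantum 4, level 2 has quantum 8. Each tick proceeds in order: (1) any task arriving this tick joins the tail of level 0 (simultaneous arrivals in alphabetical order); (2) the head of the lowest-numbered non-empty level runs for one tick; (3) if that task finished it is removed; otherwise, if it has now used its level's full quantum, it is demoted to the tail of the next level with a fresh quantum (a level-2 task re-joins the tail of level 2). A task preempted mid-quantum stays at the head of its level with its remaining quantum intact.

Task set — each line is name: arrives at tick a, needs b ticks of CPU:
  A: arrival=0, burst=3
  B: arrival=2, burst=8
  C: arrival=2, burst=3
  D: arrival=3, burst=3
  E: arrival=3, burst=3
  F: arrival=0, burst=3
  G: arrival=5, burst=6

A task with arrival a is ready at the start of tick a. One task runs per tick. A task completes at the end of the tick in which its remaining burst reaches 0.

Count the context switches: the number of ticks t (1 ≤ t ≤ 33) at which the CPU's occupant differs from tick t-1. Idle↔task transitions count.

t=0: L0/L1/L2 = AF/-/- → run A
t=1: L0/L1/L2 = AF/-/- → run A
t=2: L0/L1/L2 = FBC/A/- → run F
t=3: L0/L1/L2 = FBCDE/A/- → run F
t=4: L0/L1/L2 = BCDE/AF/- → run B
t=5: L0/L1/L2 = BCDEG/AF/- → run B
t=6: L0/L1/L2 = CDEG/AFB/- → run C
t=7: L0/L1/L2 = CDEG/AFB/- → run C
t=8: L0/L1/L2 = DEG/AFBC/- → run D
t=9: L0/L1/L2 = DEG/AFBC/- → run D
t=10: L0/L1/L2 = EG/AFBCD/- → run E
t=11: L0/L1/L2 = EG/AFBCD/- → run E
t=12: L0/L1/L2 = G/AFBCDE/- → run G
t=13: L0/L1/L2 = G/AFBCDE/- → run G
t=14: L0/L1/L2 = -/AFBCDEG/- → run A
t=15: L0/L1/L2 = -/FBCDEG/- → run F
t=16: L0/L1/L2 = -/BCDEG/- → run B
t=17: L0/L1/L2 = -/BCDEG/- → run B
t=18: L0/L1/L2 = -/BCDEG/- → run B
t=19: L0/L1/L2 = -/BCDEG/- → run B
t=20: L0/L1/L2 = -/CDEG/B → run C
t=21: L0/L1/L2 = -/DEG/B → run D
t=22: L0/L1/L2 = -/EG/B → run E
t=23: L0/L1/L2 = -/G/B → run G
t=24: L0/L1/L2 = -/G/B → run G
t=25: L0/L1/L2 = -/G/B → run G
t=26: L0/L1/L2 = -/G/B → run G
t=27: L0/L1/L2 = -/-/B → run B
t=28: L0/L1/L2 = -/-/B → run B
t=29: (idle)
t=30: (idle)
t=31: (idle)
t=32: (idle)
t=33: (idle)

context switches = 15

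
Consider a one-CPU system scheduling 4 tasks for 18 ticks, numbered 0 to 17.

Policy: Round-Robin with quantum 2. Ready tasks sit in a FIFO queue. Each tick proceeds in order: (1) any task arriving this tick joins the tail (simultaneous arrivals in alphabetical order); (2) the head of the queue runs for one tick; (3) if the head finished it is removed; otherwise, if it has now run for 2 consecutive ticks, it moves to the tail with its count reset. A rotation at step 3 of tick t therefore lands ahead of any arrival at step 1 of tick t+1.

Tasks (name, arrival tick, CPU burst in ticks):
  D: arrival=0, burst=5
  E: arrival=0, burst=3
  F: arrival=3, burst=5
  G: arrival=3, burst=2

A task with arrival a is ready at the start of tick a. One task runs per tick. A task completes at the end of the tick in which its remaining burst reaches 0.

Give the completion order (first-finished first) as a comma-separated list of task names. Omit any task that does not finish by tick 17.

t=0: queue=[D,E] q_used=0 → run D
t=1: queue=[D,E] q_used=1 → run D
t=2: queue=[E,D] q_used=0 → run E
t=3: queue=[E,D,F,G] q_used=1 → run E
t=4: queue=[D,F,G,E] q_used=0 → run D
t=5: queue=[D,F,G,E] q_used=1 → run D
t=6: queue=[F,G,E,D] q_used=0 → run F
t=7: queue=[F,G,E,D] q_used=1 → run F
t=8: queue=[G,E,D,F] q_used=0 → run G
t=9: queue=[G,E,D,F] q_used=1 → run G
t=10: queue=[E,D,F] q_used=0 → run E
t=11: queue=[D,F] q_used=0 → run D
t=12: queue=[F] q_used=0 → run F
t=13: queue=[F] q_used=1 → run F
t=14: queue=[F] q_used=0 → run F
t=15: (idle)
t=16: (idle)
t=17: (idle)

completion order = G, E, D, F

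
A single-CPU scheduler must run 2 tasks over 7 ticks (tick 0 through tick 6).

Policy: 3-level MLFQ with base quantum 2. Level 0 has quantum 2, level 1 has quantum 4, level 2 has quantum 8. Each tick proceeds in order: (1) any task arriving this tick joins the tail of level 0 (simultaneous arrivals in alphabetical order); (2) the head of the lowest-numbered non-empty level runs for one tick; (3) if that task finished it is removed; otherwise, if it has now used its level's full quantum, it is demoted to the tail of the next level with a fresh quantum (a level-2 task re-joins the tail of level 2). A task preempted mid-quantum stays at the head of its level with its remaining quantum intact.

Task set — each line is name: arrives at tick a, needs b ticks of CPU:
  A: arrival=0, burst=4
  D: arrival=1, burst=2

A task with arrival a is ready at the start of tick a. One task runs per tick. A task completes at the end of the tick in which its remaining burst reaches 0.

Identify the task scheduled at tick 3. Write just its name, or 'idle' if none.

t=0: L0/L1/L2 = A/-/- → run A
t=1: L0/L1/L2 = AD/-/- → run A
t=2: L0/L1/L2 = D/A/- → run D
t=3: L0/L1/L2 = D/A/- → run D
t=4: L0/L1/L2 = -/A/- → run A
t=5: L0/L1/L2 = -/A/- → run A
t=6: (idle)

running at tick 3 = D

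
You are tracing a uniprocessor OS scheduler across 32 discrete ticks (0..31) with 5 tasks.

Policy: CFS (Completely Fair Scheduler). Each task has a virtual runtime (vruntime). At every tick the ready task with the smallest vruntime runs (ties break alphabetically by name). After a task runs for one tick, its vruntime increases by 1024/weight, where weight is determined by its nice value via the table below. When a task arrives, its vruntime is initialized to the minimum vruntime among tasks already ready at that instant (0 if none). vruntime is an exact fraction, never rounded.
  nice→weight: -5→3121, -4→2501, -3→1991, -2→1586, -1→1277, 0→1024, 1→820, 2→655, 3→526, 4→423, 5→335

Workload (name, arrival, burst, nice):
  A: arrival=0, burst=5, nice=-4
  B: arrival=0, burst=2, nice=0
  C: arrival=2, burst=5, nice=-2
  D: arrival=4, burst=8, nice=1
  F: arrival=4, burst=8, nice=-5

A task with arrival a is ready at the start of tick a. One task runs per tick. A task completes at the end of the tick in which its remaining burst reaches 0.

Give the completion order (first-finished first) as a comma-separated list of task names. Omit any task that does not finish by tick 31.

completion order = B, A, C, F, D

t=0: vr[A=0 B=0] → run A
t=1: vr[A=1024/2501 B=0] → run B
t=2: vr[A=1024/2501 B=1 C=1024/2501] → run A
t=3: vr[A=2048/2501 B=1 C=1024/2501] → run C
t=4: vr[A=2048/2501 B=1 C=34304/32513 D=2048/2501 F=2048/2501] → run A
t=5: vr[A=3072/2501 B=1 C=34304/32513 D=2048/2501 F=2048/2501] → run D
t=6: vr[A=3072/2501 B=1 C=34304/32513 D=25856/12505 F=2048/2501] → run F
t=7: vr[A=3072/2501 B=1 C=34304/32513 D=25856/12505 F=8952832/7805621] → run B
t=8: vr[A=3072/2501 C=34304/32513 D=25856/12505 F=8952832/7805621] → run C
t=9: vr[A=3072/2501 C=55296/32513 D=25856/12505 F=8952832/7805621] → run F
t=10: vr[A=3072/2501 C=55296/32513 D=25856/12505 F=11513856/7805621] → run A
t=11: vr[A=4096/2501 C=55296/32513 D=25856/12505 F=11513856/7805621] → run F
t=12: vr[A=4096/2501 C=55296/32513 D=25856/12505 F=14074880/7805621] → run A
t=13: vr[C=55296/32513 D=25856/12505 F=14074880/7805621] → run C
t=14: vr[C=76288/32513 D=25856/12505 F=14074880/7805621] → run F
t=15: vr[C=76288/32513 D=25856/12505 F=16635904/7805621] → run D
t=16: vr[C=76288/32513 D=41472/12505 F=16635904/7805621] → run F
t=17: vr[C=76288/32513 D=41472/12505 F=19196928/7805621] → run C
t=18: vr[C=97280/32513 D=41472/12505 F=19196928/7805621] → run F
t=19: vr[C=97280/32513 D=41472/12505 F=21757952/7805621] → run F
t=20: vr[C=97280/32513 D=41472/12505 F=24318976/7805621] → run C
t=21: vr[D=41472/12505 F=24318976/7805621] → run F
t=22: vr[D=41472/12505] → run D
t=23: vr[D=57088/12505] → run D
t=24: vr[D=72704/12505] → run D
t=25: vr[D=17664/2501] → run D
t=26: vr[D=103936/12505] → run D
t=27: vr[D=119552/12505] → run D
t=28: (idle)
t=29: (idle)
t=30: (idle)
t=31: (idle)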